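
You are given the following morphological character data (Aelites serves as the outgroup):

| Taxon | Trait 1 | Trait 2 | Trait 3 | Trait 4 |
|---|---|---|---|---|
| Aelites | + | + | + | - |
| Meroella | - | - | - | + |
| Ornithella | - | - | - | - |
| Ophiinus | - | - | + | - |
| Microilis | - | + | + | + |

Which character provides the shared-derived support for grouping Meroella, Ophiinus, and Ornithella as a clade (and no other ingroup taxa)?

Trait 2

Character polarity is set by the outgroup: the derived state is whichever differs from the outgroup's state, so for Trait 1, Trait 2, Trait 3 the derived state is '-', and for the remaining characters it is '+'.
Trait 1 (derived state '-') is shared by all ingroup taxa — unites the whole ingroup.
Only Meroella, Ophiinus, and Ornithella show the derived state '-' for Trait 2, supporting them as a clade.
Trait 3: derived state '-' in Meroella and Ornithella only — synapomorphy for {Meroella, Ornithella}.
Trait 4 (state '+') occurs in Meroella and Microilis but conflicts with the nesting implied by the other characters — most parsimoniously interpreted as homoplasy.
Most parsimonious ingroup topology: (((Meroella,Ornithella),Ophiinus),Microilis).
The clade {Meroella, Ophiinus, Ornithella} is supported by Trait 2: its derived state '-' occurs in exactly those taxa and in no other taxon (including the outgroup).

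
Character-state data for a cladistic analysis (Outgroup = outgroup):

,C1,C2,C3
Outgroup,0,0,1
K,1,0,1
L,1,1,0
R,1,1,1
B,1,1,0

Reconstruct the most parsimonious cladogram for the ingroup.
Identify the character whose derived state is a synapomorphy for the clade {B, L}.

Character polarity is set by the outgroup: the derived state is whichever differs from the outgroup's state, so for C3 the derived state is '0', and for the remaining characters it is '1'.
C1 (derived state '1') is shared by all ingroup taxa — unites the whole ingroup.
C2: derived state '1' in B, L, and R only — synapomorphy for {B, L, R}.
C3: derived state '0' in B and L only — synapomorphy for {B, L}.
Most parsimonious ingroup topology: (K,((L,B),R)).
The clade {B, L} is supported by C3: its derived state '0' occurs in exactly those taxa and in no other taxon (including the outgroup).

C3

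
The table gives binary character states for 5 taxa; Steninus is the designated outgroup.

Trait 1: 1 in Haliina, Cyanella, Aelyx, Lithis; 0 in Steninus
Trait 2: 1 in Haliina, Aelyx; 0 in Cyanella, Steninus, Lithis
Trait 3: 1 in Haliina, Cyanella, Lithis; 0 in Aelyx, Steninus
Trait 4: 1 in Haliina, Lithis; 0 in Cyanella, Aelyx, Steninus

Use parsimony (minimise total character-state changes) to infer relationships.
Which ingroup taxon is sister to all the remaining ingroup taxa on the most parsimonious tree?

Aelyx

The outgroup has state '0' for every character, so '1' is the derived state throughout.
Trait 1 (derived state '1') is shared by all ingroup taxa — unites the whole ingroup.
Trait 2 groups Aelyx and Haliina, which is incompatible with the clades supported by the remaining characters; treating it as convergent (homoplasy) costs fewer steps than any alternative tree.
Trait 3: derived state '1' in Cyanella, Haliina, and Lithis only — synapomorphy for {Cyanella, Haliina, Lithis}.
Trait 4: derived state '1' in Haliina and Lithis only — synapomorphy for {Haliina, Lithis}.
Most parsimonious ingroup topology: ((Cyanella,(Haliina,Lithis)),Aelyx).
Aelyx is sister to the clade containing all other ingroup taxa, so it is the earliest-diverging (most basal) ingroup lineage.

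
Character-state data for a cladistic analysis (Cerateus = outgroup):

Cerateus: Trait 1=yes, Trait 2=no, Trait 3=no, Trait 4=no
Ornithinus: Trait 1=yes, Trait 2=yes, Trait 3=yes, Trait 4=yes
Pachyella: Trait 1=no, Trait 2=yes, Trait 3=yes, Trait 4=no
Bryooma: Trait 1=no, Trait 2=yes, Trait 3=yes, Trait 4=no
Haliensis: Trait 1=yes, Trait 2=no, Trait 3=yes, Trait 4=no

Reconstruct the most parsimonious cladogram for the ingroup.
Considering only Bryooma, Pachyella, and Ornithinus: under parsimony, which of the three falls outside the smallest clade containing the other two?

Ornithinus

Character polarity is set by the outgroup: the derived state is whichever differs from the outgroup's state, so for Trait 1 the derived state is 'no', and for the remaining characters it is 'yes'.
Only Bryooma and Pachyella show the derived state 'no' for Trait 1, supporting them as a clade.
Trait 2 (derived state 'yes') is shared by Bryooma, Ornithinus, and Pachyella — a synapomorphy uniting that clade.
Trait 3 (derived state 'yes') is shared by all ingroup taxa — unites the whole ingroup.
Trait 4 (derived state 'yes') is unique to Ornithinus (autapomorphy; uninformative for grouping).
Most parsimonious ingroup topology: ((Ornithinus,(Pachyella,Bryooma)),Haliensis).
Pachyella and Bryooma share a more recent common ancestor with each other than either does with Ornithinus, so Ornithinus is the least closely related of the three.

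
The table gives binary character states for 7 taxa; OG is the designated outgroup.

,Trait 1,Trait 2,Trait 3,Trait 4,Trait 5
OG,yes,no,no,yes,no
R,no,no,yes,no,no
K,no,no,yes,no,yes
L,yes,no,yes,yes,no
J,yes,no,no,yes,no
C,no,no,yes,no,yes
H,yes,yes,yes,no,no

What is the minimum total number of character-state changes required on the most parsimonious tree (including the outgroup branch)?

5

Character polarity is set by the outgroup: the derived state is whichever differs from the outgroup's state, so for Trait 1, Trait 4 the derived state is 'no', and for the remaining characters it is 'yes'.
Trait 1: derived state 'no' in C, K, and R only — synapomorphy for {C, K, R}.
Trait 2 (derived state 'yes') is unique to H (autapomorphy; uninformative for grouping).
Only C, H, K, L, and R show the derived state 'yes' for Trait 3, supporting them as a clade.
Only C, H, K, and R show the derived state 'no' for Trait 4, supporting them as a clade.
Trait 5: derived state 'yes' in C and K only — synapomorphy for {C, K}.
Most parsimonious ingroup topology: ((((R,(K,C)),H),L),J).
Changes per character on this tree: Trait 1: 1; Trait 2: 1; Trait 3: 1; Trait 4: 1; Trait 5: 1.
Total = 5.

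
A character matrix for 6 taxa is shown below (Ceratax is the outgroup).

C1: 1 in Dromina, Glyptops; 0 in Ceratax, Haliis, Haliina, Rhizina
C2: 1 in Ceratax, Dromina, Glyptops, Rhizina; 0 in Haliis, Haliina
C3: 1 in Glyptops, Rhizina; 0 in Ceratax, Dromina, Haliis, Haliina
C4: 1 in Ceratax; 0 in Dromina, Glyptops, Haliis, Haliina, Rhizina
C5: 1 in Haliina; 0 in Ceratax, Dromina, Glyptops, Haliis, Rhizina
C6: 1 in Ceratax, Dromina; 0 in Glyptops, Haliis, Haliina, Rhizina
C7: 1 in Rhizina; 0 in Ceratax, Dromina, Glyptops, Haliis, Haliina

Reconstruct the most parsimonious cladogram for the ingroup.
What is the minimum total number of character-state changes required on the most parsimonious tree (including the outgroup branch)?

8

Character polarity is set by the outgroup: the derived state is whichever differs from the outgroup's state, so for C2, C4, C6 the derived state is '0', and for the remaining characters it is '1'.
C1 groups Dromina and Glyptops, which is incompatible with the clades supported by the remaining characters; treating it as convergent (homoplasy) costs fewer steps than any alternative tree.
Only Haliina and Haliis show the derived state '0' for C2, supporting them as a clade.
C3 (derived state '1') is shared by Glyptops and Rhizina — a synapomorphy uniting that clade.
All ingroup taxa share the derived state '0' for C4; it defines the ingroup but does not resolve relationships within it.
C5: derived state '1' in Haliina only — an autapomorphy, so it tells us nothing about relationships among taxa.
C6 (derived state '0') is shared by Glyptops, Haliina, Haliis, and Rhizina — a synapomorphy uniting that clade.
C7: derived state '1' in Rhizina only — an autapomorphy, so it tells us nothing about relationships among taxa.
Most parsimonious ingroup topology: (Dromina,((Haliina,Haliis),(Rhizina,Glyptops))).
Changes per character on this tree: C1: 2; C2: 1; C3: 1; C4: 1; C5: 1; C6: 1; C7: 1.
Total = 8.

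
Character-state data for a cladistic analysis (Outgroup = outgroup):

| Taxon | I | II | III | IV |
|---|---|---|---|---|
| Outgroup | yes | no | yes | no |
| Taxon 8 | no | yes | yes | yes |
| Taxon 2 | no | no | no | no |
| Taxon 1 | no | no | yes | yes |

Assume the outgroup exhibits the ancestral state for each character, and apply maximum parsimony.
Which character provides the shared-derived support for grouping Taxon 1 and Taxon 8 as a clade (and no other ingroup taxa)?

IV

Character polarity is set by the outgroup: the derived state is whichever differs from the outgroup's state, so for I, III the derived state is 'no', and for the remaining characters it is 'yes'.
I (derived state 'no') is shared by all ingroup taxa — unites the whole ingroup.
II: derived state 'yes' in Taxon 8 only — an autapomorphy, so it tells us nothing about relationships among taxa.
III: derived state 'no' in Taxon 2 only — an autapomorphy, so it tells us nothing about relationships among taxa.
Only Taxon 1 and Taxon 8 show the derived state 'yes' for IV, supporting them as a clade.
Most parsimonious ingroup topology: ((Taxon 8,Taxon 1),Taxon 2).
The clade {Taxon 1, Taxon 8} is supported by IV: its derived state 'yes' occurs in exactly those taxa and in no other taxon (including the outgroup).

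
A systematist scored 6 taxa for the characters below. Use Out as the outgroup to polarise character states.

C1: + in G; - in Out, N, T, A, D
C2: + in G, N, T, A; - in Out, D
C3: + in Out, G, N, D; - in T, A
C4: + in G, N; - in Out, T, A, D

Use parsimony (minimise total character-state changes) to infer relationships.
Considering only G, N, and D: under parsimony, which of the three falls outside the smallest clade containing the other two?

Character polarity is set by the outgroup: the derived state is whichever differs from the outgroup's state, so for C3 the derived state is '-', and for the remaining characters it is '+'.
C1: derived state '+' in G only — an autapomorphy, so it tells us nothing about relationships among taxa.
Only A, G, N, and T show the derived state '+' for C2, supporting them as a clade.
C3: derived state '-' in A and T only — synapomorphy for {A, T}.
Only G and N show the derived state '+' for C4, supporting them as a clade.
Most parsimonious ingroup topology: (((G,N),(T,A)),D).
N and G share a more recent common ancestor with each other than either does with D, so D is the least closely related of the three.

D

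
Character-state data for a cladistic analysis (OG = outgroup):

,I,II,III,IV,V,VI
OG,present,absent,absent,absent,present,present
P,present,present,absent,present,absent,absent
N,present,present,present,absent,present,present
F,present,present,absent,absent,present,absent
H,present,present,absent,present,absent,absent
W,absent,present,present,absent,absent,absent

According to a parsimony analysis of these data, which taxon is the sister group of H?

P

Character polarity is set by the outgroup: the derived state is whichever differs from the outgroup's state, so for I, V, VI the derived state is 'absent', and for the remaining characters it is 'present'.
I (derived state 'absent') is unique to W (autapomorphy; uninformative for grouping).
II (derived state 'present') is shared by all ingroup taxa — unites the whole ingroup.
III groups N and W, which is incompatible with the clades supported by the remaining characters; treating it as convergent (homoplasy) costs fewer steps than any alternative tree.
IV: derived state 'present' in H and P only — synapomorphy for {H, P}.
V (derived state 'absent') is shared by H, P, and W — a synapomorphy uniting that clade.
VI: derived state 'absent' in F, H, P, and W only — synapomorphy for {F, H, P, W}.
Most parsimonious ingroup topology: ((((P,H),W),F),N).
H and P form a cherry on this tree, so they are sister taxa.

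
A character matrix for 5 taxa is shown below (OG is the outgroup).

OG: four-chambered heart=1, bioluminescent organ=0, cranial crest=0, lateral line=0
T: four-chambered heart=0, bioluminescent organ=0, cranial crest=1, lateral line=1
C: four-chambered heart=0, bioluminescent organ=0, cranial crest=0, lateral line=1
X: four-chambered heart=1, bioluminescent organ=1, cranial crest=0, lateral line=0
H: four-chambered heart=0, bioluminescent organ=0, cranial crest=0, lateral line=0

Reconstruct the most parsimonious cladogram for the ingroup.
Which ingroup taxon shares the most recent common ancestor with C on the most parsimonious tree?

T

Character polarity is set by the outgroup: the derived state is whichever differs from the outgroup's state, so for four-chambered heart the derived state is '0', and for the remaining characters it is '1'.
four-chambered heart: derived state '0' in C, H, and T only — synapomorphy for {C, H, T}.
bioluminescent organ (derived state '1') is unique to X (autapomorphy; uninformative for grouping).
cranial crest (derived state '1') is unique to T (autapomorphy; uninformative for grouping).
lateral line: derived state '1' in C and T only — synapomorphy for {C, T}.
Most parsimonious ingroup topology: (((T,C),H),X).
C and T form a cherry on this tree, so they are sister taxa.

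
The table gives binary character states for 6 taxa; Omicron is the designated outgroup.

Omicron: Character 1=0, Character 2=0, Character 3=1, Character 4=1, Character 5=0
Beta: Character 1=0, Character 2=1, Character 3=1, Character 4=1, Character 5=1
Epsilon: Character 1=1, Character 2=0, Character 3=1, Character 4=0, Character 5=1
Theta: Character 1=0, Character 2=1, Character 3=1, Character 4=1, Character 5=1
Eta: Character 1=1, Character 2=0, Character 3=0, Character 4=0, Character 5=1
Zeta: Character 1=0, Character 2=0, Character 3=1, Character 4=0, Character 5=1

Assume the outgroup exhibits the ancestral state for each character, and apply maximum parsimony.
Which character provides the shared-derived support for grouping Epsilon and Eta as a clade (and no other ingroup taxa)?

Character 1

Character polarity is set by the outgroup: the derived state is whichever differs from the outgroup's state, so for Character 3, Character 4 the derived state is '0', and for the remaining characters it is '1'.
Only Epsilon and Eta show the derived state '1' for Character 1, supporting them as a clade.
Character 2: derived state '1' in Beta and Theta only — synapomorphy for {Beta, Theta}.
Character 3 (derived state '0') is unique to Eta (autapomorphy; uninformative for grouping).
Character 4 (derived state '0') is shared by Epsilon, Eta, and Zeta — a synapomorphy uniting that clade.
All ingroup taxa share the derived state '1' for Character 5; it defines the ingroup but does not resolve relationships within it.
Most parsimonious ingroup topology: ((Beta,Theta),((Epsilon,Eta),Zeta)).
The clade {Epsilon, Eta} is supported by Character 1: its derived state '1' occurs in exactly those taxa and in no other taxon (including the outgroup).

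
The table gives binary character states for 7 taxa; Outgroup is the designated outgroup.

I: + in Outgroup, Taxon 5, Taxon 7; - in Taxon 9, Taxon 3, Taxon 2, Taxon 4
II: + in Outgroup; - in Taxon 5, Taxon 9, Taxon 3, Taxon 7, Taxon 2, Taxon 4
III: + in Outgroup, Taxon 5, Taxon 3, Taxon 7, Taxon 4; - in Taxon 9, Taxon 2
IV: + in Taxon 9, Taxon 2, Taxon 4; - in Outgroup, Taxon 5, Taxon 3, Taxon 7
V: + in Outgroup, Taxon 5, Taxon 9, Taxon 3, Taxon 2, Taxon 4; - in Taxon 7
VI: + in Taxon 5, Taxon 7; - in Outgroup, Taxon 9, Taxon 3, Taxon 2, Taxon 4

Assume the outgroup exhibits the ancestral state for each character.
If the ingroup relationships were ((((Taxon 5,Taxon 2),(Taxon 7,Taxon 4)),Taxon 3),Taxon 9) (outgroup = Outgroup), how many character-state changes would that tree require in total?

12

Map each character onto ((((Taxon 5,Taxon 2),(Taxon 7,Taxon 4)),Taxon 3),Taxon 9) (rooted by Outgroup) and count the minimum state changes it requires (Fitch parsimony):
I: 3; II: 1; III: 2; IV: 3; V: 1; VI: 2.
Total tree length = 12.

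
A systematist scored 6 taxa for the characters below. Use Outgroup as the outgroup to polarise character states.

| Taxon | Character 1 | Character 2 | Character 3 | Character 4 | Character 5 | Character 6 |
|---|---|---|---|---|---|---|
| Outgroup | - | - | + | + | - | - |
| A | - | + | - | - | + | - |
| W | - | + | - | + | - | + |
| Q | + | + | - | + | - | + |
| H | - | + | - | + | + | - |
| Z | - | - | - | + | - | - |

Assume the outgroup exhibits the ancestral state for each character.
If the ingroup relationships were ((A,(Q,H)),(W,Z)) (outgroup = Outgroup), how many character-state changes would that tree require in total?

9

Map each character onto ((A,(Q,H)),(W,Z)) (rooted by Outgroup) and count the minimum state changes it requires (Fitch parsimony):
Character 1: 1; Character 2: 2; Character 3: 1; Character 4: 1; Character 5: 2; Character 6: 2.
Total tree length = 9.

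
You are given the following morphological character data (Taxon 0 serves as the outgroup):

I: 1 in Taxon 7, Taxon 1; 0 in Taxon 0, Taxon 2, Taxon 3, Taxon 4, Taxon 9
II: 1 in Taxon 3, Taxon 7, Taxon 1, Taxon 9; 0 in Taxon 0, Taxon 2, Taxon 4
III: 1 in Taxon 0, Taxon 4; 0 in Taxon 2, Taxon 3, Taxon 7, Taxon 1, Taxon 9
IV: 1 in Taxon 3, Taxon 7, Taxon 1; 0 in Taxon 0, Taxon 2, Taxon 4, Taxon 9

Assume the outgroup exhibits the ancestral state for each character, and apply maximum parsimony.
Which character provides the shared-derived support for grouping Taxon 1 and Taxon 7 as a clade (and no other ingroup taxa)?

Character polarity is set by the outgroup: the derived state is whichever differs from the outgroup's state, so for III the derived state is '0', and for the remaining characters it is '1'.
Only Taxon 1 and Taxon 7 show the derived state '1' for I, supporting them as a clade.
Only Taxon 1, Taxon 3, Taxon 7, and Taxon 9 show the derived state '1' for II, supporting them as a clade.
III: derived state '0' in Taxon 1, Taxon 2, Taxon 3, Taxon 7, and Taxon 9 only — synapomorphy for {Taxon 1, Taxon 2, Taxon 3, Taxon 7, Taxon 9}.
Only Taxon 1, Taxon 3, and Taxon 7 show the derived state '1' for IV, supporting them as a clade.
Most parsimonious ingroup topology: ((Taxon 2,((Taxon 3,(Taxon 7,Taxon 1)),Taxon 9)),Taxon 4).
The clade {Taxon 1, Taxon 7} is supported by I: its derived state '1' occurs in exactly those taxa and in no other taxon (including the outgroup).

I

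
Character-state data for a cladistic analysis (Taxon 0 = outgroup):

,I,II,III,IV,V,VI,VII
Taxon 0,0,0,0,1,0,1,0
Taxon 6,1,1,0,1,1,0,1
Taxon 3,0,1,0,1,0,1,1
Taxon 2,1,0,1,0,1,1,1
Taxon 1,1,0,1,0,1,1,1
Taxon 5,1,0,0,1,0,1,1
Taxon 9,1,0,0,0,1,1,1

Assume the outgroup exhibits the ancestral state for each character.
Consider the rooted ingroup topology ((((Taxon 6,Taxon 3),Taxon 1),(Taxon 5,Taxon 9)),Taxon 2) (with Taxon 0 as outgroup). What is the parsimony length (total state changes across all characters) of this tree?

13

Map each character onto ((((Taxon 6,Taxon 3),Taxon 1),(Taxon 5,Taxon 9)),Taxon 2) (rooted by Taxon 0) and count the minimum state changes it requires (Fitch parsimony):
I: 2; II: 1; III: 2; IV: 3; V: 3; VI: 1; VII: 1.
Total tree length = 13.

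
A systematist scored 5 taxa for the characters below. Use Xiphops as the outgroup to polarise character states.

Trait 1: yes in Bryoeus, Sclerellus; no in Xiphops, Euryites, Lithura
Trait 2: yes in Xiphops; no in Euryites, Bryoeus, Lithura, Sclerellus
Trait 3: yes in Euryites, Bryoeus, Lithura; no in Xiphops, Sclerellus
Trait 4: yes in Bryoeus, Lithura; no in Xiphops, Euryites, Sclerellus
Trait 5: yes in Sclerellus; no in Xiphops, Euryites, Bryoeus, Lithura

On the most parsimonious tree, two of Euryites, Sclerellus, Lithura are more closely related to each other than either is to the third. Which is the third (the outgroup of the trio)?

Sclerellus

Character polarity is set by the outgroup: the derived state is whichever differs from the outgroup's state, so for Trait 2 the derived state is 'no', and for the remaining characters it is 'yes'.
Trait 1 groups Bryoeus and Sclerellus, which is incompatible with the clades supported by the remaining characters; treating it as convergent (homoplasy) costs fewer steps than any alternative tree.
Trait 2 (derived state 'no') is shared by all ingroup taxa — unites the whole ingroup.
Trait 3: derived state 'yes' in Bryoeus, Euryites, and Lithura only — synapomorphy for {Bryoeus, Euryites, Lithura}.
Only Bryoeus and Lithura show the derived state 'yes' for Trait 4, supporting them as a clade.
Trait 5 (derived state 'yes') is unique to Sclerellus (autapomorphy; uninformative for grouping).
Most parsimonious ingroup topology: ((Euryites,(Bryoeus,Lithura)),Sclerellus).
Euryites and Lithura share a more recent common ancestor with each other than either does with Sclerellus, so Sclerellus is the least closely related of the three.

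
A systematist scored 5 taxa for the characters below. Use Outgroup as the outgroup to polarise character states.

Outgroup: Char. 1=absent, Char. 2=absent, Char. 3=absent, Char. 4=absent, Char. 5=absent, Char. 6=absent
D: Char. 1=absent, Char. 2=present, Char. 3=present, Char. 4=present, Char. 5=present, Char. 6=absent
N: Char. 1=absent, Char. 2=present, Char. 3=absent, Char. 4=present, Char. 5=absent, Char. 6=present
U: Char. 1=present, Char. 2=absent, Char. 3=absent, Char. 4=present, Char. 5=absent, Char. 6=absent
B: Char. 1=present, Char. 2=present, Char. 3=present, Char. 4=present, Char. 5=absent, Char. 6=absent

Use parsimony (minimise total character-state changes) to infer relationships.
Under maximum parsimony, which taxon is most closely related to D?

The outgroup has state 'absent' for every character, so 'present' is the derived state throughout.
Char. 1 (state 'present') occurs in B and U but conflicts with the nesting implied by the other characters — most parsimoniously interpreted as homoplasy.
Char. 2 (derived state 'present') is shared by B, D, and N — a synapomorphy uniting that clade.
Only B and D show the derived state 'present' for Char. 3, supporting them as a clade.
Char. 4 (derived state 'present') is shared by all ingroup taxa — unites the whole ingroup.
Char. 5: derived state 'present' in D only — an autapomorphy, so it tells us nothing about relationships among taxa.
Char. 6 (derived state 'present') is unique to N (autapomorphy; uninformative for grouping).
Most parsimonious ingroup topology: (((D,B),N),U).
D and B form a cherry on this tree, so they are sister taxa.

B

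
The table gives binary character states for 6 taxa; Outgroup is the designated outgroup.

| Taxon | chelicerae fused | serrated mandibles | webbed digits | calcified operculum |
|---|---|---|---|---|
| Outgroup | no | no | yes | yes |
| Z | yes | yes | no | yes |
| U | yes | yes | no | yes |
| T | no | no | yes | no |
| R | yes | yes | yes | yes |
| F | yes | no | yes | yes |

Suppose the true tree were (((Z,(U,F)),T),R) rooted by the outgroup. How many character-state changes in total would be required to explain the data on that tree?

8

Map each character onto (((Z,(U,F)),T),R) (rooted by Outgroup) and count the minimum state changes it requires (Fitch parsimony):
chelicerae fused: 2; serrated mandibles: 3; webbed digits: 2; calcified operculum: 1.
Total tree length = 8.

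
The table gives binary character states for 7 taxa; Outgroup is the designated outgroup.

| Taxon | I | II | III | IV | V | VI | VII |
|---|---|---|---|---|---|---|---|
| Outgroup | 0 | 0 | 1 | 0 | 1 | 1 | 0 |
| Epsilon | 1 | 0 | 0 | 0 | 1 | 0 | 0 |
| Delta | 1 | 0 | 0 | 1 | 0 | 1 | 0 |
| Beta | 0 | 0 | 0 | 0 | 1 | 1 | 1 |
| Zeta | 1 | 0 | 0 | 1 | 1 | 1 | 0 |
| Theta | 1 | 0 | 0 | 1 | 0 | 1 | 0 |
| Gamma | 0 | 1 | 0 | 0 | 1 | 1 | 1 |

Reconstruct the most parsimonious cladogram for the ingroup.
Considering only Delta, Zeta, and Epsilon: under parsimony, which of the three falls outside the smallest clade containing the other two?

Epsilon

Character polarity is set by the outgroup: the derived state is whichever differs from the outgroup's state, so for III, V, VI the derived state is '0', and for the remaining characters it is '1'.
I (derived state '1') is shared by Delta, Epsilon, Theta, and Zeta — a synapomorphy uniting that clade.
II (derived state '1') is unique to Gamma (autapomorphy; uninformative for grouping).
III (derived state '0') is shared by all ingroup taxa — unites the whole ingroup.
IV: derived state '1' in Delta, Theta, and Zeta only — synapomorphy for {Delta, Theta, Zeta}.
V: derived state '0' in Delta and Theta only — synapomorphy for {Delta, Theta}.
VI: derived state '0' in Epsilon only — an autapomorphy, so it tells us nothing about relationships among taxa.
Only Beta and Gamma show the derived state '1' for VII, supporting them as a clade.
Most parsimonious ingroup topology: ((((Theta,Delta),Zeta),Epsilon),(Gamma,Beta)).
Zeta and Delta share a more recent common ancestor with each other than either does with Epsilon, so Epsilon is the least closely related of the three.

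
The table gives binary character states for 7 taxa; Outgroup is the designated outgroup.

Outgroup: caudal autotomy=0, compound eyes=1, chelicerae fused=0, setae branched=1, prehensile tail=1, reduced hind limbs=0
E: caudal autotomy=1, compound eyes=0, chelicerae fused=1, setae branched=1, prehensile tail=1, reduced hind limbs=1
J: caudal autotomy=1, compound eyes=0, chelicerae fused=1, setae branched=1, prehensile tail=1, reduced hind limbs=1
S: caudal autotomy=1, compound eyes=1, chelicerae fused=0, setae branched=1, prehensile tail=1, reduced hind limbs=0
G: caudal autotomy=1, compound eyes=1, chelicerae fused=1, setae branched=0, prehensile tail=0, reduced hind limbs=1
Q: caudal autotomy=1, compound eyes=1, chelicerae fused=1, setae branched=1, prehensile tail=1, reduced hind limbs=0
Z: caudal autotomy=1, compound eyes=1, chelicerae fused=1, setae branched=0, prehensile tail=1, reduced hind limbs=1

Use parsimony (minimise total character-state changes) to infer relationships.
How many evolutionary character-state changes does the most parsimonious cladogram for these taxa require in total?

Character polarity is set by the outgroup: the derived state is whichever differs from the outgroup's state, so for compound eyes, setae branched, prehensile tail the derived state is '0', and for the remaining characters it is '1'.
All ingroup taxa share the derived state '1' for caudal autotomy; it defines the ingroup but does not resolve relationships within it.
compound eyes (derived state '0') is shared by E and J — a synapomorphy uniting that clade.
chelicerae fused: derived state '1' in E, G, J, Q, and Z only — synapomorphy for {E, G, J, Q, Z}.
setae branched: derived state '0' in G and Z only — synapomorphy for {G, Z}.
prehensile tail (derived state '0') is unique to G (autapomorphy; uninformative for grouping).
Only E, G, J, and Z show the derived state '1' for reduced hind limbs, supporting them as a clade.
Most parsimonious ingroup topology: ((((E,J),(G,Z)),Q),S).
Changes per character on this tree: caudal autotomy: 1; compound eyes: 1; chelicerae fused: 1; setae branched: 1; prehensile tail: 1; reduced hind limbs: 1.
Total = 6.

6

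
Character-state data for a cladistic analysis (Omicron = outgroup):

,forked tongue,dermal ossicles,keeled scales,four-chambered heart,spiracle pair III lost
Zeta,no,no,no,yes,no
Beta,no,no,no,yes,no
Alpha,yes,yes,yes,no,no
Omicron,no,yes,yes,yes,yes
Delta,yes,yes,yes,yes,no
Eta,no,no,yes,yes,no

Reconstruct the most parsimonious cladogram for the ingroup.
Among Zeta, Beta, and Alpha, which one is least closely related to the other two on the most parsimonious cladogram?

Alpha

Character polarity is set by the outgroup: the derived state is whichever differs from the outgroup's state, so for dermal ossicles, keeled scales, four-chambered heart, spiracle pair III lost the derived state is 'no', and for the remaining characters it is 'yes'.
Only Alpha and Delta show the derived state 'yes' for forked tongue, supporting them as a clade.
dermal ossicles (derived state 'no') is shared by Beta, Eta, and Zeta — a synapomorphy uniting that clade.
Only Beta and Zeta show the derived state 'no' for keeled scales, supporting them as a clade.
four-chambered heart: derived state 'no' in Alpha only — an autapomorphy, so it tells us nothing about relationships among taxa.
spiracle pair III lost (derived state 'no') is shared by all ingroup taxa — unites the whole ingroup.
Most parsimonious ingroup topology: (((Zeta,Beta),Eta),(Alpha,Delta)).
Beta and Zeta share a more recent common ancestor with each other than either does with Alpha, so Alpha is the least closely related of the three.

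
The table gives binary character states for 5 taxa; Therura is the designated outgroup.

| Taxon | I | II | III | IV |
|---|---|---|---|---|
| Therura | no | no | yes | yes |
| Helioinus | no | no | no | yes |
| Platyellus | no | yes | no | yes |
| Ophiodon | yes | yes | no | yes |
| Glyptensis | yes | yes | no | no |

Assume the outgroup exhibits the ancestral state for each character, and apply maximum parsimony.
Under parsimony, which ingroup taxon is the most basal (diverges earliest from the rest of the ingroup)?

Character polarity is set by the outgroup: the derived state is whichever differs from the outgroup's state, so for III, IV the derived state is 'no', and for the remaining characters it is 'yes'.
I (derived state 'yes') is shared by Glyptensis and Ophiodon — a synapomorphy uniting that clade.
Only Glyptensis, Ophiodon, and Platyellus show the derived state 'yes' for II, supporting them as a clade.
III (derived state 'no') is shared by all ingroup taxa — unites the whole ingroup.
IV: derived state 'no' in Glyptensis only — an autapomorphy, so it tells us nothing about relationships among taxa.
Most parsimonious ingroup topology: (Helioinus,(Platyellus,(Ophiodon,Glyptensis))).
Helioinus is sister to the clade containing all other ingroup taxa, so it is the earliest-diverging (most basal) ingroup lineage.

Helioinus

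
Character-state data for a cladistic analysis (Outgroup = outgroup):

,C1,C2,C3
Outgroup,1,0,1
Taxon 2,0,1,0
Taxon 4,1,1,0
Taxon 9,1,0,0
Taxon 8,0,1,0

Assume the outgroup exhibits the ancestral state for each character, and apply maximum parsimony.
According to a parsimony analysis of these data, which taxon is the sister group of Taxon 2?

Character polarity is set by the outgroup: the derived state is whichever differs from the outgroup's state, so for C1, C3 the derived state is '0', and for the remaining characters it is '1'.
C1: derived state '0' in Taxon 2 and Taxon 8 only — synapomorphy for {Taxon 2, Taxon 8}.
Only Taxon 2, Taxon 4, and Taxon 8 show the derived state '1' for C2, supporting them as a clade.
All ingroup taxa share the derived state '0' for C3; it defines the ingroup but does not resolve relationships within it.
Most parsimonious ingroup topology: (((Taxon 2,Taxon 8),Taxon 4),Taxon 9).
Taxon 2 and Taxon 8 form a cherry on this tree, so they are sister taxa.

Taxon 8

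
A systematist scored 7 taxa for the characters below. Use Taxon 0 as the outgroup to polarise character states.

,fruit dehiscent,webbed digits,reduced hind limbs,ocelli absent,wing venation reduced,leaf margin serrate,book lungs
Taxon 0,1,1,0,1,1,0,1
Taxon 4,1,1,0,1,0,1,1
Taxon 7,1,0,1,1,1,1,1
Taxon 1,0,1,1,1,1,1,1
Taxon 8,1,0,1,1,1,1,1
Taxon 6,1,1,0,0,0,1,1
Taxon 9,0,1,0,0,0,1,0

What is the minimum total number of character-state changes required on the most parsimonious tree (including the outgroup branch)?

8

Character polarity is set by the outgroup: the derived state is whichever differs from the outgroup's state, so for fruit dehiscent, webbed digits, ocelli absent, wing venation reduced, book lungs the derived state is '0', and for the remaining characters it is '1'.
fruit dehiscent (state '0') occurs in Taxon 1 and Taxon 9 but conflicts with the nesting implied by the other characters — most parsimoniously interpreted as homoplasy.
Only Taxon 7 and Taxon 8 show the derived state '0' for webbed digits, supporting them as a clade.
reduced hind limbs: derived state '1' in Taxon 1, Taxon 7, and Taxon 8 only — synapomorphy for {Taxon 1, Taxon 7, Taxon 8}.
Only Taxon 6 and Taxon 9 show the derived state '0' for ocelli absent, supporting them as a clade.
wing venation reduced: derived state '0' in Taxon 4, Taxon 6, and Taxon 9 only — synapomorphy for {Taxon 4, Taxon 6, Taxon 9}.
All ingroup taxa share the derived state '1' for leaf margin serrate; it defines the ingroup but does not resolve relationships within it.
book lungs (derived state '0') is unique to Taxon 9 (autapomorphy; uninformative for grouping).
Most parsimonious ingroup topology: ((Taxon 4,(Taxon 6,Taxon 9)),((Taxon 7,Taxon 8),Taxon 1)).
Changes per character on this tree: fruit dehiscent: 2; webbed digits: 1; reduced hind limbs: 1; ocelli absent: 1; wing venation reduced: 1; leaf margin serrate: 1; book lungs: 1.
Total = 8.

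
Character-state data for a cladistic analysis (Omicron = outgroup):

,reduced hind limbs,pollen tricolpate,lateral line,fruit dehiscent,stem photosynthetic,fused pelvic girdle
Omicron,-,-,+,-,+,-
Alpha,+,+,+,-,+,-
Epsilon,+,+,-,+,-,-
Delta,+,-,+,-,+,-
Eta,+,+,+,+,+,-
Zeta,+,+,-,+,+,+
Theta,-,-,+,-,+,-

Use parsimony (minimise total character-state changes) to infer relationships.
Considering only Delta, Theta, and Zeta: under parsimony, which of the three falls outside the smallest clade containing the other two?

Character polarity is set by the outgroup: the derived state is whichever differs from the outgroup's state, so for lateral line, stem photosynthetic the derived state is '-', and for the remaining characters it is '+'.
Only Alpha, Delta, Epsilon, Eta, and Zeta show the derived state '+' for reduced hind limbs, supporting them as a clade.
Only Alpha, Epsilon, Eta, and Zeta show the derived state '+' for pollen tricolpate, supporting them as a clade.
lateral line: derived state '-' in Epsilon and Zeta only — synapomorphy for {Epsilon, Zeta}.
Only Epsilon, Eta, and Zeta show the derived state '+' for fruit dehiscent, supporting them as a clade.
stem photosynthetic (derived state '-') is unique to Epsilon (autapomorphy; uninformative for grouping).
fused pelvic girdle: derived state '+' in Zeta only — an autapomorphy, so it tells us nothing about relationships among taxa.
Most parsimonious ingroup topology: (((((Epsilon,Zeta),Eta),Alpha),Delta),Theta).
Zeta and Delta share a more recent common ancestor with each other than either does with Theta, so Theta is the least closely related of the three.

Theta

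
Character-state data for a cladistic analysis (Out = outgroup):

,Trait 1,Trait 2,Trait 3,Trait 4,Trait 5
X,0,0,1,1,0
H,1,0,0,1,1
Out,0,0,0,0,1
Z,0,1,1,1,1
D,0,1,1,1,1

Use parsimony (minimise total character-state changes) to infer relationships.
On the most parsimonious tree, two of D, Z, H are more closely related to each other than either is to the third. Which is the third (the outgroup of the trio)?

Character polarity is set by the outgroup: the derived state is whichever differs from the outgroup's state, so for Trait 5 the derived state is '0', and for the remaining characters it is '1'.
Trait 1 (derived state '1') is unique to H (autapomorphy; uninformative for grouping).
Trait 2: derived state '1' in D and Z only — synapomorphy for {D, Z}.
Trait 3: derived state '1' in D, X, and Z only — synapomorphy for {D, X, Z}.
Trait 4 (derived state '1') is shared by all ingroup taxa — unites the whole ingroup.
Trait 5: derived state '0' in X only — an autapomorphy, so it tells us nothing about relationships among taxa.
Most parsimonious ingroup topology: (((Z,D),X),H).
Z and D share a more recent common ancestor with each other than either does with H, so H is the least closely related of the three.

H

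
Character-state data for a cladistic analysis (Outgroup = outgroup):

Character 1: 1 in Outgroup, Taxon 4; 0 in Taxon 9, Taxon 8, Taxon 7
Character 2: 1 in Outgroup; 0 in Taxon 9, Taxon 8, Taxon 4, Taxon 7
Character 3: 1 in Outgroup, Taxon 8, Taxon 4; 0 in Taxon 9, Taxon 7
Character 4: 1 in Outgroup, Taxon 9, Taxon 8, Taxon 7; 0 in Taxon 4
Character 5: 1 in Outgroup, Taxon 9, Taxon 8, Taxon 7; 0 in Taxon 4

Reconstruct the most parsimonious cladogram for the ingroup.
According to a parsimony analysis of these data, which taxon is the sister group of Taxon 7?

Taxon 9

The outgroup has state '1' for every character, so '0' is the derived state throughout.
Character 1 (derived state '0') is shared by Taxon 7, Taxon 8, and Taxon 9 — a synapomorphy uniting that clade.
All ingroup taxa share the derived state '0' for Character 2; it defines the ingroup but does not resolve relationships within it.
Character 3: derived state '0' in Taxon 7 and Taxon 9 only — synapomorphy for {Taxon 7, Taxon 9}.
Character 4 (derived state '0') is unique to Taxon 4 (autapomorphy; uninformative for grouping).
Character 5 (derived state '0') is unique to Taxon 4 (autapomorphy; uninformative for grouping).
Most parsimonious ingroup topology: (((Taxon 9,Taxon 7),Taxon 8),Taxon 4).
Taxon 7 and Taxon 9 form a cherry on this tree, so they are sister taxa.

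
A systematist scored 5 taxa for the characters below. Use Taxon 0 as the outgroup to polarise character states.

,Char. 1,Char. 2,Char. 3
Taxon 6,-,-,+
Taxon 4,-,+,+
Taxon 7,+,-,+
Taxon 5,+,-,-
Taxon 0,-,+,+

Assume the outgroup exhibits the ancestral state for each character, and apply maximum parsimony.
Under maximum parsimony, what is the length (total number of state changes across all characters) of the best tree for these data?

Character polarity is set by the outgroup: the derived state is whichever differs from the outgroup's state, so for Char. 2, Char. 3 the derived state is '-', and for the remaining characters it is '+'.
Char. 1 (derived state '+') is shared by Taxon 5 and Taxon 7 — a synapomorphy uniting that clade.
Char. 2 (derived state '-') is shared by Taxon 5, Taxon 6, and Taxon 7 — a synapomorphy uniting that clade.
Char. 3 (derived state '-') is unique to Taxon 5 (autapomorphy; uninformative for grouping).
Most parsimonious ingroup topology: (((Taxon 7,Taxon 5),Taxon 6),Taxon 4).
Changes per character on this tree: Char. 1: 1; Char. 2: 1; Char. 3: 1.
Total = 3.

3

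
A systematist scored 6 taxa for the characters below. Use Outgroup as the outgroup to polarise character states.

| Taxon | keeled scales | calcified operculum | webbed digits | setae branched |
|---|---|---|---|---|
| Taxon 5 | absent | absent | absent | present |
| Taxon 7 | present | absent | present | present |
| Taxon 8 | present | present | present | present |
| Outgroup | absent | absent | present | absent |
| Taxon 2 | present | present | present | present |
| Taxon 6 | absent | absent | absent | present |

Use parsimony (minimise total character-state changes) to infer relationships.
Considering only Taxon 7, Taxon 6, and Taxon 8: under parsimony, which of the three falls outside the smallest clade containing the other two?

Taxon 6

Character polarity is set by the outgroup: the derived state is whichever differs from the outgroup's state, so for webbed digits the derived state is 'absent', and for the remaining characters it is 'present'.
Only Taxon 2, Taxon 7, and Taxon 8 show the derived state 'present' for keeled scales, supporting them as a clade.
calcified operculum (derived state 'present') is shared by Taxon 2 and Taxon 8 — a synapomorphy uniting that clade.
webbed digits (derived state 'absent') is shared by Taxon 5 and Taxon 6 — a synapomorphy uniting that clade.
setae branched (derived state 'present') is shared by all ingroup taxa — unites the whole ingroup.
Most parsimonious ingroup topology: ((Taxon 6,Taxon 5),((Taxon 8,Taxon 2),Taxon 7)).
Taxon 8 and Taxon 7 share a more recent common ancestor with each other than either does with Taxon 6, so Taxon 6 is the least closely related of the three.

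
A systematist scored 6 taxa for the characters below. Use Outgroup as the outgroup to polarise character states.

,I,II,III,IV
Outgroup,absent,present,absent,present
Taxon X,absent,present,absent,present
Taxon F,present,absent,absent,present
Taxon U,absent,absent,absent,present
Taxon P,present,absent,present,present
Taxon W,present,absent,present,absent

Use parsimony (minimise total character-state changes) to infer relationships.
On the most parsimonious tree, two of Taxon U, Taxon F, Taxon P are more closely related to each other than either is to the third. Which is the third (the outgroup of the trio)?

Character polarity is set by the outgroup: the derived state is whichever differs from the outgroup's state, so for II, IV the derived state is 'absent', and for the remaining characters it is 'present'.
Only Taxon F, Taxon P, and Taxon W show the derived state 'present' for I, supporting them as a clade.
Only Taxon F, Taxon P, Taxon U, and Taxon W show the derived state 'absent' for II, supporting them as a clade.
III: derived state 'present' in Taxon P and Taxon W only — synapomorphy for {Taxon P, Taxon W}.
IV: derived state 'absent' in Taxon W only — an autapomorphy, so it tells us nothing about relationships among taxa.
Most parsimonious ingroup topology: (Taxon X,((Taxon F,(Taxon P,Taxon W)),Taxon U)).
Taxon F and Taxon P share a more recent common ancestor with each other than either does with Taxon U, so Taxon U is the least closely related of the three.

Taxon U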